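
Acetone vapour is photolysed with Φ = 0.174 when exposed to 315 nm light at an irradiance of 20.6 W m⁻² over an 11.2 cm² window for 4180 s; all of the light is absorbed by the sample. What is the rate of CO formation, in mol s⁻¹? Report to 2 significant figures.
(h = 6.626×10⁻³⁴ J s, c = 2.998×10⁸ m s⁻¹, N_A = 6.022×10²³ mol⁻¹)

Photon energy at 315 nm: hc/λ = (6.626×10⁻³⁴)(2.998×10⁸)/(315×10⁻⁹) = 6.306×10⁻¹⁹ J.
Energy delivered: (20.6 W m⁻²)(11.2×10⁻⁴ m²)(4180 s) = 96.44 J.
Photons incident: 96.44 / 6.306×10⁻¹⁹ = 1.529×10²⁰, i.e. 1.529×10²⁰/6.022×10²³ = 2.539×10⁻⁴ mol.
Product formed: 0.174 × 2.539×10⁻⁴ = 4.418×10⁻⁵ mol.
Rate: 4.418×10⁻⁵ / 4180 s = 1.1×10⁻⁸ mol s⁻¹.

1.1×10⁻⁸ mol s⁻¹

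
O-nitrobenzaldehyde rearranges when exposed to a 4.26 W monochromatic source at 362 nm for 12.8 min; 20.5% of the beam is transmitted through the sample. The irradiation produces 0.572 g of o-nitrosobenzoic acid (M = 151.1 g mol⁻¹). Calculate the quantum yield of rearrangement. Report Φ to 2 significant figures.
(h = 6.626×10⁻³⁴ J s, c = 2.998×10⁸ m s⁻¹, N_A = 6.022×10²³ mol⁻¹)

Φ = 0.48

Product: 0.572 g / 151.1 g mol⁻¹ = 0.003786 mol.
Photon energy at 362 nm: hc/λ = (6.626×10⁻³⁴)(2.998×10⁸)/(362×10⁻⁹) = 5.487×10⁻¹⁹ J.
Energy delivered: (4.26 W)(768 s) = 3272 J.
Photons incident: 3272 / 5.487×10⁻¹⁹ = 5.963×10²¹, i.e. 5.963×10²¹/6.022×10²³ = 0.009902 mol.
Fraction absorbed: 1 − 20.5/100 = 0.7950.
Photons absorbed: 0.7950 × 0.009902 = 0.007872 mol.
Φ = 0.003786 mol / 0.007872 mol photons = 0.48.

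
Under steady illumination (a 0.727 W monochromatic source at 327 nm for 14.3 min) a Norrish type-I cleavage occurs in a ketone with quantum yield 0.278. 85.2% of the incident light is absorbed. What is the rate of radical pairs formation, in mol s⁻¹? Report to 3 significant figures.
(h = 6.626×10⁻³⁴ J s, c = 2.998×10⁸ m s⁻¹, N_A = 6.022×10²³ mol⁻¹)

Photon energy at 327 nm: hc/λ = (6.626×10⁻³⁴)(2.998×10⁸)/(327×10⁻⁹) = 6.075×10⁻¹⁹ J.
Energy delivered: (0.727 W)(858 s) = 623.8 J.
Photons incident: 623.8 / 6.075×10⁻¹⁹ = 1.027×10²¹, i.e. 1.027×10²¹/6.022×10²³ = 0.001705 mol.
Photons absorbed: 0.852 × 0.001705 = 0.001453 mol.
Product formed: 0.278 × 0.001453 = 4.039×10⁻⁴ mol.
Rate: 4.039×10⁻⁴ / 858 s = 4.71×10⁻⁷ mol s⁻¹.

4.71×10⁻⁷ mol s⁻¹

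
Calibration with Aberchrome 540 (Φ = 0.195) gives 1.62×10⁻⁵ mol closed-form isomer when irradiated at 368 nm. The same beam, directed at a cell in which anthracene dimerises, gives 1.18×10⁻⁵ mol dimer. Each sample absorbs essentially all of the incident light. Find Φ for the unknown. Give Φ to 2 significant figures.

Φ = 0.14

Photons absorbed by the actinometer: 1.62×10⁻⁵ / 0.195 = 8.308×10⁻⁵ mol.
Φ(unknown) = 1.18×10⁻⁵ / 8.308×10⁻⁵ = 0.14.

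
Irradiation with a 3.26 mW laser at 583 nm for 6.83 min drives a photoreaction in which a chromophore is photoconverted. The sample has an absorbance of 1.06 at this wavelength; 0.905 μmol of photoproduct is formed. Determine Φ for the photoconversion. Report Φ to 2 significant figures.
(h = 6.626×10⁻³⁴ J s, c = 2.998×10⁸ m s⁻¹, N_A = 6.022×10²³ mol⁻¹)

Product: 0.905 μmol = 9.05×10⁻⁷ mol.
Photon energy at 583 nm: hc/λ = (6.626×10⁻³⁴)(2.998×10⁸)/(583×10⁻⁹) = 3.407×10⁻¹⁹ J.
Energy delivered: (3.26 mW)(409.8 s) = 1.336 J.
Photons incident: 1.336 / 3.407×10⁻¹⁹ = 3.921×10¹⁸, i.e. 3.921×10¹⁸/6.022×10²³ = 6.511×10⁻⁶ mol.
Fraction absorbed: 1 − 10^(−1.06) = 0.9129.
Photons absorbed: 0.9129 × 6.511×10⁻⁶ = 5.944×10⁻⁶ mol.
Φ = 9.05×10⁻⁷ mol / 5.944×10⁻⁶ mol photons = 0.15.

Φ = 0.15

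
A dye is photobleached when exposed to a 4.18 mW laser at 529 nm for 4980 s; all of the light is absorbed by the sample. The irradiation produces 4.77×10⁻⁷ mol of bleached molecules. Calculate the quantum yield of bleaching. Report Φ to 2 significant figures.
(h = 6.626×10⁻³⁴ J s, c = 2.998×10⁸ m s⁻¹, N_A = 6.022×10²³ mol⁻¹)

Photon energy at 529 nm: hc/λ = (6.626×10⁻³⁴)(2.998×10⁸)/(529×10⁻⁹) = 3.755×10⁻¹⁹ J.
Energy delivered: (4.18 mW)(4980 s) = 20.82 J.
Photons incident: 20.82 / 3.755×10⁻¹⁹ = 5.545×10¹⁹, i.e. 5.545×10¹⁹/6.022×10²³ = 9.208×10⁻⁵ mol.
Φ = 4.77×10⁻⁷ mol / 9.208×10⁻⁵ mol photons = 0.0052.

Φ = 0.0052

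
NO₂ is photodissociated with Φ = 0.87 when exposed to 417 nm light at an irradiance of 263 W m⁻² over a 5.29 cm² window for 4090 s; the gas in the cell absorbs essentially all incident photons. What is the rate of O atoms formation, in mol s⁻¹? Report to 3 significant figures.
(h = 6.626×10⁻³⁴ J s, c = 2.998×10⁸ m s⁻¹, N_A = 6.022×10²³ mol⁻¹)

4.22×10⁻⁷ mol s⁻¹

Photon energy at 417 nm: hc/λ = (6.626×10⁻³⁴)(2.998×10⁸)/(417×10⁻⁹) = 4.764×10⁻¹⁹ J.
Energy delivered: (263 W m⁻²)(5.29×10⁻⁴ m²)(4090 s) = 569.0 J.
Photons incident: 569.0 / 4.764×10⁻¹⁹ = 1.194×10²¹, i.e. 1.194×10²¹/6.022×10²³ = 0.001983 mol.
Product formed: 0.87 × 0.001983 = 0.001725 mol.
Rate: 0.001725 / 4090 s = 4.22×10⁻⁷ mol s⁻¹.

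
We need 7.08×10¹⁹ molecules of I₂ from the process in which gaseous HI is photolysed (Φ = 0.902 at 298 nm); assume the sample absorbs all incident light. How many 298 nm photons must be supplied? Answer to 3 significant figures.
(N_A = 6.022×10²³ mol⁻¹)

Product: 7.08×10¹⁹ / 6.022×10²³ = 1.176×10⁻⁴ mol.
Photons that must be absorbed: 1.176×10⁻⁴ / 0.902 = 1.304×10⁻⁴ mol.
Photon count: 1.304×10⁻⁴ × 6.022×10²³ = 7.85×10¹⁹.

7.85×10¹⁹ photons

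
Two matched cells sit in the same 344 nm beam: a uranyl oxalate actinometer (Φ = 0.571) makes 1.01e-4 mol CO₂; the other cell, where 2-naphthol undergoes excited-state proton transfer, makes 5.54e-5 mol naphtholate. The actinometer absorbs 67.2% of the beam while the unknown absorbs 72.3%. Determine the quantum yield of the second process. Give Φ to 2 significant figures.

Photons absorbed by the actinometer: 1.01e-4 / 0.571 = 1.769e-4 mol.
Incident flux: 1.769e-4 / 0.672 = 2.632e-4 einstein.
Absorbed by unknown: 0.723 × 2.632e-4 = 1.903e-4 mol.
Φ(unknown) = 5.54e-5 / 1.903e-4 = 0.29.

Φ = 0.29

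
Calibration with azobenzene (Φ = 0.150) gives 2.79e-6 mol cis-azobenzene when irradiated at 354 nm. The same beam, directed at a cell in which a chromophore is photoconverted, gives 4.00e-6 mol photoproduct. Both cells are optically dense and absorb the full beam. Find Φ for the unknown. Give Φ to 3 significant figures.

Photons absorbed by the actinometer: 2.79e-6 / 0.150 = 1.860e-5 mol.
Φ(unknown) = 4.00e-6 / 1.860e-5 = 0.215.

Φ = 0.215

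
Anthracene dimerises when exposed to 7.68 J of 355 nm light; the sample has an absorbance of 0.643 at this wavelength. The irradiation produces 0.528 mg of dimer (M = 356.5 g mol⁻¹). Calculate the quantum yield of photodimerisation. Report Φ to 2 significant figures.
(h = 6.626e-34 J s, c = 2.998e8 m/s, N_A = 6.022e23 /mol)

Φ = 0.084

Product: 0.528 mg / 356.5 g mol⁻¹ = 1.481e-6 mol.
Photon energy at 355 nm: hc/λ = (6.626e-34)(2.998e8)/(355e-9) = 5.596e-19 J.
Photons incident: 7.68 / 5.596e-19 = 1.372e19, i.e. 1.372e19/6.022e23 = 2.278e-5 mol.
Fraction absorbed: 1 − 10^(−0.643) = 0.7725.
Photons absorbed: 0.7725 × 2.278e-5 = 1.760e-5 mol.
Φ = 1.481e-6 mol / 1.760e-5 mol photons = 0.084.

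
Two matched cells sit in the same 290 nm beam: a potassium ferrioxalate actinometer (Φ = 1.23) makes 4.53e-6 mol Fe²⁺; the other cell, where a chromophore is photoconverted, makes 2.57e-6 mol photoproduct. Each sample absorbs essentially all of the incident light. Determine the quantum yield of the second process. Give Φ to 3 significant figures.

Photons absorbed by the actinometer: 4.53e-6 / 1.23 = 3.683e-6 mol.
Φ(unknown) = 2.57e-6 / 3.683e-6 = 0.698.

Φ = 0.698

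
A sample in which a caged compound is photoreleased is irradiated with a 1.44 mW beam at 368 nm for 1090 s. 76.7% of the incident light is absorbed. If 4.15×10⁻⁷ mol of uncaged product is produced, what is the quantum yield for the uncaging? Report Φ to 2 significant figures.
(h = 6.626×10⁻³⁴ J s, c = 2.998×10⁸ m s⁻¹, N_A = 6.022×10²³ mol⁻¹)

Photon energy at 368 nm: hc/λ = (6.626×10⁻³⁴)(2.998×10⁸)/(368×10⁻⁹) = 5.398×10⁻¹⁹ J.
Energy delivered: (1.44 mW)(1090 s) = 1.570 J.
Photons incident: 1.570 / 5.398×10⁻¹⁹ = 2.908×10¹⁸, i.e. 2.908×10¹⁸/6.022×10²³ = 4.829×10⁻⁶ mol.
Photons absorbed: 0.767 × 4.829×10⁻⁶ = 3.704×10⁻⁶ mol.
Φ = 4.15×10⁻⁷ mol / 3.704×10⁻⁶ mol photons = 0.11.

Φ = 0.11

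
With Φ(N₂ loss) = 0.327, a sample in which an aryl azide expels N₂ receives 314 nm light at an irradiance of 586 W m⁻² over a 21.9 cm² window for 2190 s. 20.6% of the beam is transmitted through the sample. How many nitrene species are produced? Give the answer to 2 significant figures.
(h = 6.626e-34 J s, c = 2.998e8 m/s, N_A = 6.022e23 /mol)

1.2e21 species

Photon energy at 314 nm: hc/λ = (6.626e-34)(2.998e8)/(314e-9) = 6.326e-19 J.
Energy delivered: (586 W m⁻²)(21.9e-4 m²)(2190 s) = 2811 J.
Photons incident: 2811 / 6.326e-19 = 4.444e21, i.e. 4.444e21/6.022e23 = 0.007380 mol.
Fraction absorbed: 1 − 20.6/100 = 0.7940.
Photons absorbed: 0.7940 × 0.007380 = 0.005860 mol.
Product: Φ × n_abs = 0.327 × 0.005860 = 0.001916 mol.
As a count: 0.001916 × 6.022e23 = 1.2e21.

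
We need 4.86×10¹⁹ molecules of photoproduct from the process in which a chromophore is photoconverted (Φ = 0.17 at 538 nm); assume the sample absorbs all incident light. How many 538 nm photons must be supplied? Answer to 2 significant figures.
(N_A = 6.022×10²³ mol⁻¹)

2.9×10²⁰ photons

Product: 4.86×10¹⁹ / 6.022×10²³ = 8.070×10⁻⁵ mol.
Photons that must be absorbed: 8.070×10⁻⁵ / 0.17 = 4.747×10⁻⁴ mol.
Photon count: 4.747×10⁻⁴ × 6.022×10²³ = 2.9×10²⁰.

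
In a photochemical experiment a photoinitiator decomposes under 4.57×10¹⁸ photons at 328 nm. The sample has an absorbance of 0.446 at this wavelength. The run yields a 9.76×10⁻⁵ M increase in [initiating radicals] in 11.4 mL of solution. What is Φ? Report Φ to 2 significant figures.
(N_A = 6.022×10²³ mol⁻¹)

Φ = 0.23

Product: (9.76×10⁻⁵ M)(0.0114 L) = 1.113×10⁻⁶ mol.
Moles of photons: 4.57×10¹⁸ / 6.022×10²³ = 7.589×10⁻⁶ mol.
Fraction absorbed: 1 − 10^(−0.446) = 0.6419.
Photons absorbed: 0.6419 × 7.589×10⁻⁶ = 4.871×10⁻⁶ mol.
Φ = 1.113×10⁻⁶ mol / 4.871×10⁻⁶ mol photons = 0.23.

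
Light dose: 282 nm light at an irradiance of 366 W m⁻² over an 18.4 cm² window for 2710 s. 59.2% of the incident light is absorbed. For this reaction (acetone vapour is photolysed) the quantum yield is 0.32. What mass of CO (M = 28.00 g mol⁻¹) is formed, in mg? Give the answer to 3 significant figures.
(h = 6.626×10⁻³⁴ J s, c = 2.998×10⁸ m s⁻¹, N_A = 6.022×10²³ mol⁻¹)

22.8 mg

Photon energy at 282 nm: hc/λ = (6.626×10⁻³⁴)(2.998×10⁸)/(282×10⁻⁹) = 7.044×10⁻¹⁹ J.
Energy delivered: (366 W m⁻²)(18.4×10⁻⁴ m²)(2710 s) = 1825 J.
Photons incident: 1825 / 7.044×10⁻¹⁹ = 2.591×10²¹, i.e. 2.591×10²¹/6.022×10²³ = 0.004303 mol.
Photons absorbed: 0.592 × 0.004303 = 0.002547 mol.
Product: Φ × n_abs = 0.32 × 0.002547 = 8.150×10⁻⁴ mol.
Mass: 8.150×10⁻⁴ × 28.00 = 0.02282 g = 22.8 mg.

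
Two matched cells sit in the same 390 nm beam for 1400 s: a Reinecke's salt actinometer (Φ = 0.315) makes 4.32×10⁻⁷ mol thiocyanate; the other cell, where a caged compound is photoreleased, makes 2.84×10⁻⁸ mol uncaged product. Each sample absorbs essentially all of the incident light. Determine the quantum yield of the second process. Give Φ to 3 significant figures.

Φ = 0.0207

Photons absorbed by the actinometer: 4.32×10⁻⁷ / 0.315 = 1.371×10⁻⁶ mol.
Φ(unknown) = 2.84×10⁻⁸ / 1.371×10⁻⁶ = 0.0207.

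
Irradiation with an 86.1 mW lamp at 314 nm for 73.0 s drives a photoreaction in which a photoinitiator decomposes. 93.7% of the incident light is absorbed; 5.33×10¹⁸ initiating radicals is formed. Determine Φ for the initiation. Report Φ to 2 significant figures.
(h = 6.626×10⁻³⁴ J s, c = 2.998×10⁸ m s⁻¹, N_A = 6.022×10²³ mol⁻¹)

Φ = 0.57

Product: 5.33×10¹⁸ / 6.022×10²³ = 8.851×10⁻⁶ mol.
Photon energy at 314 nm: hc/λ = (6.626×10⁻³⁴)(2.998×10⁸)/(314×10⁻⁹) = 6.326×10⁻¹⁹ J.
Energy delivered: (86.1 mW)(73 s) = 6.285 J.
Photons incident: 6.285 / 6.326×10⁻¹⁹ = 9.935×10¹⁸, i.e. 9.935×10¹⁸/6.022×10²³ = 1.650×10⁻⁵ mol.
Photons absorbed: 0.937 × 1.650×10⁻⁵ = 1.546×10⁻⁵ mol.
Φ = 8.851×10⁻⁶ mol / 1.546×10⁻⁵ mol photons = 0.57.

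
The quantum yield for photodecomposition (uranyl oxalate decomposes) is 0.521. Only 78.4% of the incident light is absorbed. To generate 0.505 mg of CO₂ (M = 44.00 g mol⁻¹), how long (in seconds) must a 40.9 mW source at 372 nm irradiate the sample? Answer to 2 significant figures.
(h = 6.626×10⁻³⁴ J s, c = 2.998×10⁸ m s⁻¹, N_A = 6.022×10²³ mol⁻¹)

Product: 0.505 mg / 44.00 g mol⁻¹ = 1.148×10⁻⁵ mol.
Photons that must be absorbed: 1.148×10⁻⁵ / 0.521 = 2.203×10⁻⁵ mol.
Incident photons needed: 2.203×10⁻⁵ / 0.784 = 2.810×10⁻⁵ mol.
Photon energy: hc/λ = 5.340×10⁻¹⁹ J; per mole, 3.216×10⁵ J mol⁻¹.
Energy required: 2.810×10⁻⁵ × 3.216×10⁵ = 9.037 J.
Time: 9.037 J / 0.0409 W = 220 s.

t ≈ 220 s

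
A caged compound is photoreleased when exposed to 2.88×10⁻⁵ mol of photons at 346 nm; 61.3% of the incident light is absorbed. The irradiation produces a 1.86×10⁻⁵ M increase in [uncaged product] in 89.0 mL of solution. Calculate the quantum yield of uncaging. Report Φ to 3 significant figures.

Φ = 0.0938

Product: (1.86×10⁻⁵ M)(0.089 L) = 1.655×10⁻⁶ mol.
Photons absorbed: 0.613 × 2.88×10⁻⁵ = 1.765×10⁻⁵ mol.
Φ = 1.655×10⁻⁶ mol / 1.765×10⁻⁵ mol photons = 0.0938.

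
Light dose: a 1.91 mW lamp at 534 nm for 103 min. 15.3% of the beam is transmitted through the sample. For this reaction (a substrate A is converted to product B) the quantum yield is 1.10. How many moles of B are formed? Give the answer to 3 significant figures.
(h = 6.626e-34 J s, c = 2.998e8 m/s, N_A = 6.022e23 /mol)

4.91e-5 mol

Photon energy at 534 nm: hc/λ = (6.626e-34)(2.998e8)/(534e-9) = 3.720e-19 J.
Energy delivered: (1.91 mW)(6180 s) = 11.80 J.
Photons incident: 11.80 / 3.720e-19 = 3.172e19, i.e. 3.172e19/6.022e23 = 5.267e-5 mol.
Fraction absorbed: 1 − 15.3/100 = 0.8470.
Photons absorbed: 0.8470 × 5.267e-5 = 4.461e-5 mol.
Product: Φ × n_abs = 1.10 × 4.461e-5 = 4.907e-5 mol.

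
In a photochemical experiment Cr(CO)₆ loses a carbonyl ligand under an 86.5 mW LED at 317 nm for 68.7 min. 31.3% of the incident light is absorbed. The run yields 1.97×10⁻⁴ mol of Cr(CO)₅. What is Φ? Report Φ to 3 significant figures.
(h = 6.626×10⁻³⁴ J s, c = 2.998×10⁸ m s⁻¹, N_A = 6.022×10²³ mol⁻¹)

Φ = 0.666

Photon energy at 317 nm: hc/λ = (6.626×10⁻³⁴)(2.998×10⁸)/(317×10⁻⁹) = 6.266×10⁻¹⁹ J.
Energy delivered: (86.5 mW)(4122 s) = 356.6 J.
Photons incident: 356.6 / 6.266×10⁻¹⁹ = 5.691×10²⁰, i.e. 5.691×10²⁰/6.022×10²³ = 9.450×10⁻⁴ mol.
Photons absorbed: 0.313 × 9.450×10⁻⁴ = 2.958×10⁻⁴ mol.
Φ = 1.97×10⁻⁴ mol / 2.958×10⁻⁴ mol photons = 0.666.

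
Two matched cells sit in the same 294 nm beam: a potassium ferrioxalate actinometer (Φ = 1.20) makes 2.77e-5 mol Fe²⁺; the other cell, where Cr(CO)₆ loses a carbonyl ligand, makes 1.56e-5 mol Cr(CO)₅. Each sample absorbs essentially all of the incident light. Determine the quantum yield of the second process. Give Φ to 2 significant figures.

Φ = 0.68

Photons absorbed by the actinometer: 2.77e-5 / 1.20 = 2.308e-5 mol.
Φ(unknown) = 1.56e-5 / 2.308e-5 = 0.68.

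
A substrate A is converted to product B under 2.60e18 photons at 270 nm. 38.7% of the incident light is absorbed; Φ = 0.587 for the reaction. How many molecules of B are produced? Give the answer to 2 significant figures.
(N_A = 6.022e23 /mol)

Moles of photons: 2.60e18 / 6.022e23 = 4.318e-6 mol.
Photons absorbed: 0.387 × 4.318e-6 = 1.671e-6 mol.
Product: Φ × n_abs = 0.587 × 1.671e-6 = 9.809e-7 mol.
As a count: 9.809e-7 × 6.022e23 = 5.9e17.

5.9e17 molecules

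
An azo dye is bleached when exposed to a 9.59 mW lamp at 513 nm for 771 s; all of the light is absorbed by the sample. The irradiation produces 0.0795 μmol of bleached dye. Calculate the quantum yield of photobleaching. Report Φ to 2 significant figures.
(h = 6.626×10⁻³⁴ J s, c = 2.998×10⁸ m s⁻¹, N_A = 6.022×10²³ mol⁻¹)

Φ = 0.0025

Product: 0.0795 μmol = 7.95×10⁻⁸ mol.
Photon energy at 513 nm: hc/λ = (6.626×10⁻³⁴)(2.998×10⁸)/(513×10⁻⁹) = 3.872×10⁻¹⁹ J.
Energy delivered: (9.59 mW)(771 s) = 7.394 J.
Photons incident: 7.394 / 3.872×10⁻¹⁹ = 1.910×10¹⁹, i.e. 1.910×10¹⁹/6.022×10²³ = 3.172×10⁻⁵ mol.
Φ = 7.95×10⁻⁸ mol / 3.172×10⁻⁵ mol photons = 0.0025.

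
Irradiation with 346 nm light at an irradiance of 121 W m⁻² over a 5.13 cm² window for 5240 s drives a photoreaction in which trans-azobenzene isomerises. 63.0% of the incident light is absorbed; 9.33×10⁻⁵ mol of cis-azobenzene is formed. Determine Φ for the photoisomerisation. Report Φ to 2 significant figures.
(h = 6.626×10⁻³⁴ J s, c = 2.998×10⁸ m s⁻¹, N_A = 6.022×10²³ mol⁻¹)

Φ = 0.16

Photon energy at 346 nm: hc/λ = (6.626×10⁻³⁴)(2.998×10⁸)/(346×10⁻⁹) = 5.741×10⁻¹⁹ J.
Energy delivered: (121 W m⁻²)(5.13×10⁻⁴ m²)(5240 s) = 325.3 J.
Photons incident: 325.3 / 5.741×10⁻¹⁹ = 5.666×10²⁰, i.e. 5.666×10²⁰/6.022×10²³ = 9.409×10⁻⁴ mol.
Photons absorbed: 0.630 × 9.409×10⁻⁴ = 5.928×10⁻⁴ mol.
Φ = 9.33×10⁻⁵ mol / 5.928×10⁻⁴ mol photons = 0.16.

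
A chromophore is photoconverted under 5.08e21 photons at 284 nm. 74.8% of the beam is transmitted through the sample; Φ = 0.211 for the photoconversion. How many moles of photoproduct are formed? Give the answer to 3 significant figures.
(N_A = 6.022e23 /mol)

4.49e-4 mol

Moles of photons: 5.08e21 / 6.022e23 = 0.008436 mol.
Fraction absorbed: 1 − 74.8/100 = 0.2520.
Photons absorbed: 0.2520 × 0.008436 = 0.002126 mol.
Product: Φ × n_abs = 0.211 × 0.002126 = 4.486e-4 mol.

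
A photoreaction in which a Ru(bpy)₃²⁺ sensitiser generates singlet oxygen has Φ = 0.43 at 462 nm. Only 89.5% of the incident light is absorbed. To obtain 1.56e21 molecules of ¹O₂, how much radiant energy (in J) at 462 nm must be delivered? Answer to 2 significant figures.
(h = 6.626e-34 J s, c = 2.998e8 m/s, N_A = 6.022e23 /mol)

1700 J

Product: 1.56e21 / 6.022e23 = 0.002591 mol.
Photons that must be absorbed: 0.002591 / 0.43 = 0.006026 mol.
Incident photons needed: 0.006026 / 0.895 = 0.006733 mol.
Photon energy: hc/λ = 4.300e-19 J; per mole, 2.589e5 J mol⁻¹.
Energy required: 0.006733 × 2.589e5 = 1700 J.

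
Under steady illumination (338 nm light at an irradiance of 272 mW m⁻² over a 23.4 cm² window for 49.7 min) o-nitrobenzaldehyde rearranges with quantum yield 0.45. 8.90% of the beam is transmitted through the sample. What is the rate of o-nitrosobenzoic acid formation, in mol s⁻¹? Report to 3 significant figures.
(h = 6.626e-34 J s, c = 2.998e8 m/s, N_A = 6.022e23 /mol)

Photon energy at 338 nm: hc/λ = (6.626e-34)(2.998e8)/(338e-9) = 5.877e-19 J.
Energy delivered: (272 mW m⁻²)(23.4e-4 m²)(2982 s) = 1.898 J.
Photons incident: 1.898 / 5.877e-19 = 3.230e18, i.e. 3.230e18/6.022e23 = 5.364e-6 mol.
Fraction absorbed: 1 − 8.90/100 = 0.9110.
Photons absorbed: 0.9110 × 5.364e-6 = 4.887e-6 mol.
Product formed: 0.45 × 4.887e-6 = 2.199e-6 mol.
Rate: 2.199e-6 / 2982 s = 7.37e-10 mol s⁻¹.

7.37e-10 mol s⁻¹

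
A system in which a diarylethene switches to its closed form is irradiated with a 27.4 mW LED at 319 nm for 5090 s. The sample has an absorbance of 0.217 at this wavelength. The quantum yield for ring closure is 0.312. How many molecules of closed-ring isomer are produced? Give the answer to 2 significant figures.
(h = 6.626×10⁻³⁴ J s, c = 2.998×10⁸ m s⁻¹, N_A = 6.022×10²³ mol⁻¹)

Photon energy at 319 nm: hc/λ = (6.626×10⁻³⁴)(2.998×10⁸)/(319×10⁻⁹) = 6.227×10⁻¹⁹ J.
Energy delivered: (27.4 mW)(5090 s) = 139.5 J.
Photons incident: 139.5 / 6.227×10⁻¹⁹ = 2.240×10²⁰, i.e. 2.240×10²⁰/6.022×10²³ = 3.720×10⁻⁴ mol.
Fraction absorbed: 1 − 10^(−0.217) = 0.3933.
Photons absorbed: 0.3933 × 3.720×10⁻⁴ = 1.463×10⁻⁴ mol.
Product: Φ × n_abs = 0.312 × 1.463×10⁻⁴ = 4.565×10⁻⁵ mol.
As a count: 4.565×10⁻⁵ × 6.022×10²³ = 2.7×10¹⁹.

2.7×10¹⁹ molecules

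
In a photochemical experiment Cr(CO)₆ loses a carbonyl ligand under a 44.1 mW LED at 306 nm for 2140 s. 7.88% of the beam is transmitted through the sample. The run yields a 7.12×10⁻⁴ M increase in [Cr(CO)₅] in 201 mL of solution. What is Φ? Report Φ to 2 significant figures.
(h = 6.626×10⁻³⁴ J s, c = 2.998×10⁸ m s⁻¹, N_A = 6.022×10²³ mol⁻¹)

Product: (7.12×10⁻⁴ M)(0.201 L) = 1.431×10⁻⁴ mol.
Photon energy at 306 nm: hc/λ = (6.626×10⁻³⁴)(2.998×10⁸)/(306×10⁻⁹) = 6.492×10⁻¹⁹ J.
Energy delivered: (44.1 mW)(2140 s) = 94.37 J.
Photons incident: 94.37 / 6.492×10⁻¹⁹ = 1.454×10²⁰, i.e. 1.454×10²⁰/6.022×10²³ = 2.414×10⁻⁴ mol.
Fraction absorbed: 1 − 7.88/100 = 0.9212.
Photons absorbed: 0.9212 × 2.414×10⁻⁴ = 2.224×10⁻⁴ mol.
Φ = 1.431×10⁻⁴ mol / 2.224×10⁻⁴ mol photons = 0.64.

Φ = 0.64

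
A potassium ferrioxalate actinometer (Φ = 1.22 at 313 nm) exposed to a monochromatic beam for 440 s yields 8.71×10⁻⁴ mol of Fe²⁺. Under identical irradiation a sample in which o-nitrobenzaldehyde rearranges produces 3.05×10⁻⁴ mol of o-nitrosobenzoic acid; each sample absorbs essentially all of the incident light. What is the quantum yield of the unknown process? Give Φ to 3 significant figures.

Photons absorbed by the actinometer: 8.71×10⁻⁴ / 1.22 = 7.139×10⁻⁴ mol.
Φ(unknown) = 3.05×10⁻⁴ / 7.139×10⁻⁴ = 0.427.

Φ = 0.427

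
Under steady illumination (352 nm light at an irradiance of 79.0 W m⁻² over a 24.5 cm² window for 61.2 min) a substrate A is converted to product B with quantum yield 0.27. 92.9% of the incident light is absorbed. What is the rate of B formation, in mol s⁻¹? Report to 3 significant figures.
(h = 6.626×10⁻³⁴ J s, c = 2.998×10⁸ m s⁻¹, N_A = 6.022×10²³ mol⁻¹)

1.43×10⁻⁷ mol s⁻¹

Photon energy at 352 nm: hc/λ = (6.626×10⁻³⁴)(2.998×10⁸)/(352×10⁻⁹) = 5.643×10⁻¹⁹ J.
Energy delivered: (79.0 W m⁻²)(24.5×10⁻⁴ m²)(3672 s) = 710.7 J.
Photons incident: 710.7 / 5.643×10⁻¹⁹ = 1.259×10²¹, i.e. 1.259×10²¹/6.022×10²³ = 0.002091 mol.
Photons absorbed: 0.929 × 0.002091 = 0.001943 mol.
Product formed: 0.27 × 0.001943 = 5.246×10⁻⁴ mol.
Rate: 5.246×10⁻⁴ / 3672 s = 1.43×10⁻⁷ mol s⁻¹.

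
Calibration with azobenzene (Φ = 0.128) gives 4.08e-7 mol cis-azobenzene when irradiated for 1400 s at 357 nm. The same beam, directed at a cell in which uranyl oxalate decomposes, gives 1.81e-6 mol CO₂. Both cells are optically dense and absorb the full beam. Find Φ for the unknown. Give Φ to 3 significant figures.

Φ = 0.568

Photons absorbed by the actinometer: 4.08e-7 / 0.128 = 3.188e-6 mol.
Φ(unknown) = 1.81e-6 / 3.188e-6 = 0.568.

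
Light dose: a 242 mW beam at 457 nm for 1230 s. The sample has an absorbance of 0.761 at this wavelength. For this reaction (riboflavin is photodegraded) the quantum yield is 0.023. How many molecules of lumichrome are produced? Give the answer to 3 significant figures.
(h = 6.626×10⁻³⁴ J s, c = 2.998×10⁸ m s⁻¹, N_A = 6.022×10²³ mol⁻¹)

1.30×10¹⁹ molecules

Photon energy at 457 nm: hc/λ = (6.626×10⁻³⁴)(2.998×10⁸)/(457×10⁻⁹) = 4.347×10⁻¹⁹ J.
Energy delivered: (242 mW)(1230 s) = 297.7 J.
Photons incident: 297.7 / 4.347×10⁻¹⁹ = 6.848×10²⁰, i.e. 6.848×10²⁰/6.022×10²³ = 0.001137 mol.
Fraction absorbed: 1 − 10^(−0.761) = 0.8266.
Photons absorbed: 0.8266 × 0.001137 = 9.398×10⁻⁴ mol.
Product: Φ × n_abs = 0.023 × 9.398×10⁻⁴ = 2.162×10⁻⁵ mol.
As a count: 2.162×10⁻⁵ × 6.022×10²³ = 1.30×10¹⁹.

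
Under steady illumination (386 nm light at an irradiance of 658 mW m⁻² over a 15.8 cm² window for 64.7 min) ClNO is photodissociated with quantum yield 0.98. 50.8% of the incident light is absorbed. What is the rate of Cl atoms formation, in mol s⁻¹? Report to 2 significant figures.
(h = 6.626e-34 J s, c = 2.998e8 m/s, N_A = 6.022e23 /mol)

Photon energy at 386 nm: hc/λ = (6.626e-34)(2.998e8)/(386e-9) = 5.146e-19 J.
Energy delivered: (658 mW m⁻²)(15.8e-4 m²)(3882 s) = 4.036 J.
Photons incident: 4.036 / 5.146e-19 = 7.843e18, i.e. 7.843e18/6.022e23 = 1.302e-5 mol.
Photons absorbed: 0.508 × 1.302e-5 = 6.614e-6 mol.
Product formed: 0.98 × 6.614e-6 = 6.482e-6 mol.
Rate: 6.482e-6 / 3882 s = 1.7e-9 mol s⁻¹.

1.7e-9 mol s⁻¹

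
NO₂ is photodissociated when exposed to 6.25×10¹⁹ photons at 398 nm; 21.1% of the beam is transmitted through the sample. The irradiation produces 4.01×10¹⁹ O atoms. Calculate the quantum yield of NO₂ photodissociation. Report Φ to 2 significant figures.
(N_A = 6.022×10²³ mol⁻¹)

Product: 4.01×10¹⁹ / 6.022×10²³ = 6.659×10⁻⁵ mol.
Moles of photons: 6.25×10¹⁹ / 6.022×10²³ = 1.038×10⁻⁴ mol.
Fraction absorbed: 1 − 21.1/100 = 0.7890.
Photons absorbed: 0.7890 × 1.038×10⁻⁴ = 8.190×10⁻⁵ mol.
Φ = 6.659×10⁻⁵ mol / 8.190×10⁻⁵ mol photons = 0.81.

Φ = 0.81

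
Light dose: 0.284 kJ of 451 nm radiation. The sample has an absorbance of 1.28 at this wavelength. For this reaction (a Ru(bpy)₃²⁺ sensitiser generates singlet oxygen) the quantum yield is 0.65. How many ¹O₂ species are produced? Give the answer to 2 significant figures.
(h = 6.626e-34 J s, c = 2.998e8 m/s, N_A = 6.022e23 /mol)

Photon energy at 451 nm: hc/λ = (6.626e-34)(2.998e8)/(451e-9) = 4.405e-19 J.
Incident energy: 0.284 kJ = 284 J.
Photons incident: 284 / 4.405e-19 = 6.447e20, i.e. 6.447e20/6.022e23 = 0.001071 mol.
Fraction absorbed: 1 − 10^(−1.28) = 0.9475.
Photons absorbed: 0.9475 × 0.001071 = 0.001015 mol.
Product: Φ × n_abs = 0.65 × 0.001015 = 6.598e-4 mol.
As a count: 6.598e-4 × 6.022e23 = 4.0e20.

4.0e20 species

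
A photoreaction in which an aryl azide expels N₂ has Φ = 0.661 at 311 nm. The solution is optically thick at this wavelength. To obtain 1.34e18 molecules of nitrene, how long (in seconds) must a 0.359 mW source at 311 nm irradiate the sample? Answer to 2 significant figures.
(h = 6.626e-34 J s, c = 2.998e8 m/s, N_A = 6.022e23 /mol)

Product: 1.34e18 / 6.022e23 = 2.225e-6 mol.
Photons that must be absorbed: 2.225e-6 / 0.661 = 3.366e-6 mol.
Photon energy: hc/λ = 6.387e-19 J; per mole, 3.846e5 J mol⁻¹.
Energy required: 3.366e-6 × 3.846e5 = 1.295 J.
Time: 1.295 J / 0.000359 W = 3600 s.

t ≈ 3600 s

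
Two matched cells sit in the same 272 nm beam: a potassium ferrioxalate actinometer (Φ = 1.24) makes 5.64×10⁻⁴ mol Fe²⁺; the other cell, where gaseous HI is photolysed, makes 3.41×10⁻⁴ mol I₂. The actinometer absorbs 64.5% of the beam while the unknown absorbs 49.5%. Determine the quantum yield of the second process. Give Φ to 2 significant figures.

Photons absorbed by the actinometer: 5.64×10⁻⁴ / 1.24 = 4.548×10⁻⁴ mol.
Incident flux: 4.548×10⁻⁴ / 0.645 = 7.051×10⁻⁴ einstein.
Absorbed by unknown: 0.495 × 7.051×10⁻⁴ = 3.490×10⁻⁴ mol.
Φ(unknown) = 3.41×10⁻⁴ / 3.490×10⁻⁴ = 0.98.

Φ = 0.98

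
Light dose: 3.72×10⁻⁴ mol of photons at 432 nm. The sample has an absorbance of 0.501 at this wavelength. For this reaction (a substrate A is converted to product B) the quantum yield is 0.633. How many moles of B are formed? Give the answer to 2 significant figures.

1.6×10⁻⁴ mol

Fraction absorbed: 1 − 10^(−0.501) = 0.6845.
Photons absorbed: 0.6845 × 3.72×10⁻⁴ = 2.546×10⁻⁴ mol.
Product: Φ × n_abs = 0.633 × 2.546×10⁻⁴ = 1.612×10⁻⁴ mol.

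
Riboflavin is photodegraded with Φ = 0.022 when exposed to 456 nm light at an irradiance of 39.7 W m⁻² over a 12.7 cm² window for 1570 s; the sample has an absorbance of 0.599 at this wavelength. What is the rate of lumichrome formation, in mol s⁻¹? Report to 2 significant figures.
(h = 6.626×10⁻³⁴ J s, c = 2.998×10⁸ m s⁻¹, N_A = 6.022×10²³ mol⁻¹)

Photon energy at 456 nm: hc/λ = (6.626×10⁻³⁴)(2.998×10⁸)/(456×10⁻⁹) = 4.356×10⁻¹⁹ J.
Energy delivered: (39.7 W m⁻²)(12.7×10⁻⁴ m²)(1570 s) = 79.16 J.
Photons incident: 79.16 / 4.356×10⁻¹⁹ = 1.817×10²⁰, i.e. 1.817×10²⁰/6.022×10²³ = 3.017×10⁻⁴ mol.
Fraction absorbed: 1 − 10^(−0.599) = 0.7482.
Photons absorbed: 0.7482 × 3.017×10⁻⁴ = 2.257×10⁻⁴ mol.
Product formed: 0.022 × 2.257×10⁻⁴ = 4.965×10⁻⁶ mol.
Rate: 4.965×10⁻⁶ / 1570 s = 3.2×10⁻⁹ mol s⁻¹.

3.2×10⁻⁹ mol s⁻¹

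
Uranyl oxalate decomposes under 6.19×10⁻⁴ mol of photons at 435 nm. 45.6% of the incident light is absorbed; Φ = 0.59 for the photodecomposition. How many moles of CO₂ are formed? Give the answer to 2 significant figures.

Photons absorbed: 0.456 × 6.19×10⁻⁴ = 2.823×10⁻⁴ mol.
Product: Φ × n_abs = 0.59 × 2.823×10⁻⁴ = 1.666×10⁻⁴ mol.

1.7×10⁻⁴ mol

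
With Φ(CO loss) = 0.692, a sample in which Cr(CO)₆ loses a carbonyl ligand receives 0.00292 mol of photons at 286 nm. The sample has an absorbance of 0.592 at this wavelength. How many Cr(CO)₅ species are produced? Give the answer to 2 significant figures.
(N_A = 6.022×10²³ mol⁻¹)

Fraction absorbed: 1 − 10^(−0.592) = 0.7441.
Photons absorbed: 0.7441 × 0.00292 = 0.002173 mol.
Product: Φ × n_abs = 0.692 × 0.002173 = 0.001504 mol.
As a count: 0.001504 × 6.022×10²³ = 9.1×10²⁰.

9.1×10²⁰ species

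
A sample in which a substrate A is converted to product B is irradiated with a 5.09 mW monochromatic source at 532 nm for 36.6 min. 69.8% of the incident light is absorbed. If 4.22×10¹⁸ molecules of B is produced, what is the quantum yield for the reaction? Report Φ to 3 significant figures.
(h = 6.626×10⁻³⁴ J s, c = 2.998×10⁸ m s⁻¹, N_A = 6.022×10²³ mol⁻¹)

Product: 4.22×10¹⁸ / 6.022×10²³ = 7.008×10⁻⁶ mol.
Photon energy at 532 nm: hc/λ = (6.626×10⁻³⁴)(2.998×10⁸)/(532×10⁻⁹) = 3.734×10⁻¹⁹ J.
Energy delivered: (5.09 mW)(2196 s) = 11.18 J.
Photons incident: 11.18 / 3.734×10⁻¹⁹ = 2.994×10¹⁹, i.e. 2.994×10¹⁹/6.022×10²³ = 4.972×10⁻⁵ mol.
Photons absorbed: 0.698 × 4.972×10⁻⁵ = 3.470×10⁻⁵ mol.
Φ = 7.008×10⁻⁶ mol / 3.470×10⁻⁵ mol photons = 0.202.

Φ = 0.202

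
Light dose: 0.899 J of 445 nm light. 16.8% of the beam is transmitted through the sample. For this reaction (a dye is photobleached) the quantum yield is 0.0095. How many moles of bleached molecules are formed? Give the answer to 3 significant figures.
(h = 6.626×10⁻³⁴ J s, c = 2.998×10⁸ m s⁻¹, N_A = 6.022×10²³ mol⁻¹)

Photon energy at 445 nm: hc/λ = (6.626×10⁻³⁴)(2.998×10⁸)/(445×10⁻⁹) = 4.464×10⁻¹⁹ J.
Photons incident: 0.899 / 4.464×10⁻¹⁹ = 2.014×10¹⁸, i.e. 2.014×10¹⁸/6.022×10²³ = 3.344×10⁻⁶ mol.
Fraction absorbed: 1 − 16.8/100 = 0.8320.
Photons absorbed: 0.8320 × 3.344×10⁻⁶ = 2.782×10⁻⁶ mol.
Product: Φ × n_abs = 0.0095 × 2.782×10⁻⁶ = 2.643×10⁻⁸ mol.

2.64×10⁻⁸ mol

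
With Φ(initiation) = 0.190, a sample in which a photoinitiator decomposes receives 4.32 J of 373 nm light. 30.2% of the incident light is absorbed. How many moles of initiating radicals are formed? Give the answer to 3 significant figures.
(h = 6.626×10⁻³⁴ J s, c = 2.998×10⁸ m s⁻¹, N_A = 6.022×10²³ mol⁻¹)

7.73×10⁻⁷ mol

Photon energy at 373 nm: hc/λ = (6.626×10⁻³⁴)(2.998×10⁸)/(373×10⁻⁹) = 5.326×10⁻¹⁹ J.
Photons incident: 4.32 / 5.326×10⁻¹⁹ = 8.111×10¹⁸, i.e. 8.111×10¹⁸/6.022×10²³ = 1.347×10⁻⁵ mol.
Photons absorbed: 0.302 × 1.347×10⁻⁵ = 4.068×10⁻⁶ mol.
Product: Φ × n_abs = 0.190 × 4.068×10⁻⁶ = 7.729×10⁻⁷ mol.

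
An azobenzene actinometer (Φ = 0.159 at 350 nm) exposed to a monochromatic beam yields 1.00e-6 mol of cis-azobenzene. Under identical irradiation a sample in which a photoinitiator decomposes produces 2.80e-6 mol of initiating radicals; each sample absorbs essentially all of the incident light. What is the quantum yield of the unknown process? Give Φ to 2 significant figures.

Photons absorbed by the actinometer: 1.00e-6 / 0.159 = 6.289e-6 mol.
Φ(unknown) = 2.80e-6 / 6.289e-6 = 0.45.

Φ = 0.45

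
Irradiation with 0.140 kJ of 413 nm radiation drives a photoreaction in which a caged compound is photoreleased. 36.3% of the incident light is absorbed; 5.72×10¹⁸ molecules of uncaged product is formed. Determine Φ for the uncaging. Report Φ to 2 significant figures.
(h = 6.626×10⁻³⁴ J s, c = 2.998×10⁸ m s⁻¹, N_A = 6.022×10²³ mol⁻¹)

Product: 5.72×10¹⁸ / 6.022×10²³ = 9.499×10⁻⁶ mol.
Photon energy at 413 nm: hc/λ = (6.626×10⁻³⁴)(2.998×10⁸)/(413×10⁻⁹) = 4.810×10⁻¹⁹ J.
Incident energy: 0.140 kJ = 140 J.
Photons incident: 140 / 4.810×10⁻¹⁹ = 2.911×10²⁰, i.e. 2.911×10²⁰/6.022×10²³ = 4.834×10⁻⁴ mol.
Photons absorbed: 0.363 × 4.834×10⁻⁴ = 1.755×10⁻⁴ mol.
Φ = 9.499×10⁻⁶ mol / 1.755×10⁻⁴ mol photons = 0.054.

Φ = 0.054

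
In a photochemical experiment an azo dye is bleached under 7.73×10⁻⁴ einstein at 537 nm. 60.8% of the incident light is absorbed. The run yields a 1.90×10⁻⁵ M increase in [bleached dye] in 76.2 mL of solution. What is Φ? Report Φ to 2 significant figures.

Φ = 0.0031

Product: (1.90×10⁻⁵ M)(0.0762 L) = 1.448×10⁻⁶ mol.
Photons absorbed: 0.608 × 7.73×10⁻⁴ = 4.700×10⁻⁴ mol.
Φ = 1.448×10⁻⁶ mol / 4.700×10⁻⁴ mol photons = 0.0031.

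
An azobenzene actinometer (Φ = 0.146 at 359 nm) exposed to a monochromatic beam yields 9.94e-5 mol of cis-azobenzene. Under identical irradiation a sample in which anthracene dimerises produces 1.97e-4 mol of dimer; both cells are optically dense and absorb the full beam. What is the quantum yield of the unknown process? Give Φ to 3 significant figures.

Φ = 0.289

Photons absorbed by the actinometer: 9.94e-5 / 0.146 = 6.808e-4 mol.
Φ(unknown) = 1.97e-4 / 6.808e-4 = 0.289.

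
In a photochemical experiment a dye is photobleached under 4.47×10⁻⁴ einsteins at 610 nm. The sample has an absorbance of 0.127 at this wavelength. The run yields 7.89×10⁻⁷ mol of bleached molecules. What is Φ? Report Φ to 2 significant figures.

Φ = 0.0070

Fraction absorbed: 1 − 10^(−0.127) = 0.2536.
Photons absorbed: 0.2536 × 4.47×10⁻⁴ = 1.134×10⁻⁴ mol.
Φ = 7.89×10⁻⁷ mol / 1.134×10⁻⁴ mol photons = 0.0070.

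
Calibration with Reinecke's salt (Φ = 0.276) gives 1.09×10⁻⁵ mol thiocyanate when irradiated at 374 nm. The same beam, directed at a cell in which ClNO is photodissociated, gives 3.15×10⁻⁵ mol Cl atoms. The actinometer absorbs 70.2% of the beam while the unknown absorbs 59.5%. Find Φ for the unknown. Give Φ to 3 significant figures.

Photons absorbed by the actinometer: 1.09×10⁻⁵ / 0.276 = 3.949×10⁻⁵ mol.
Incident flux: 3.949×10⁻⁵ / 0.702 = 5.625×10⁻⁵ einstein.
Absorbed by unknown: 0.595 × 5.625×10⁻⁵ = 3.347×10⁻⁵ mol.
Φ(unknown) = 3.15×10⁻⁵ / 3.347×10⁻⁵ = 0.941.

Φ = 0.941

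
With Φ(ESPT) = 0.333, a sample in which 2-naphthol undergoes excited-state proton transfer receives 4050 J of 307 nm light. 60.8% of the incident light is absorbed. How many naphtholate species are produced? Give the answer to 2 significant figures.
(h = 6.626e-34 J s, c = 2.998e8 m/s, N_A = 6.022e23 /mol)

1.3e21 species

Photon energy at 307 nm: hc/λ = (6.626e-34)(2.998e8)/(307e-9) = 6.471e-19 J.
Photons incident: 4050 / 6.471e-19 = 6.259e21, i.e. 6.259e21/6.022e23 = 0.01039 mol.
Photons absorbed: 0.608 × 0.01039 = 0.006317 mol.
Product: Φ × n_abs = 0.333 × 0.006317 = 0.002104 mol.
As a count: 0.002104 × 6.022e23 = 1.3e21.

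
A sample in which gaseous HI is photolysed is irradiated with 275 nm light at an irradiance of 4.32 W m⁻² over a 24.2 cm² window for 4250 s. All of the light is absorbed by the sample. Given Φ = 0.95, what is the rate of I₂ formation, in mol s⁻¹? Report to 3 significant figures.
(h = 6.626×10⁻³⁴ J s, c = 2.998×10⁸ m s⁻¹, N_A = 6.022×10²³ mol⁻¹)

2.28×10⁻⁸ mol s⁻¹

Photon energy at 275 nm: hc/λ = (6.626×10⁻³⁴)(2.998×10⁸)/(275×10⁻⁹) = 7.224×10⁻¹⁹ J.
Energy delivered: (4.32 W m⁻²)(24.2×10⁻⁴ m²)(4250 s) = 44.43 J.
Photons incident: 44.43 / 7.224×10⁻¹⁹ = 6.150×10¹⁹, i.e. 6.150×10¹⁹/6.022×10²³ = 1.021×10⁻⁴ mol.
Product formed: 0.95 × 1.021×10⁻⁴ = 9.700×10⁻⁵ mol.
Rate: 9.700×10⁻⁵ / 4250 s = 2.28×10⁻⁸ mol s⁻¹.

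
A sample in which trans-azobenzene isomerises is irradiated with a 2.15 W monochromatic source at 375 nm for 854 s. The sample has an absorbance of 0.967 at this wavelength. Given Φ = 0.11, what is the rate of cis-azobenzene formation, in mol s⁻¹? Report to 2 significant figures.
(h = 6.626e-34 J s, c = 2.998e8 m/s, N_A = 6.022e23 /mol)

6.6e-7 mol s⁻¹

Photon energy at 375 nm: hc/λ = (6.626e-34)(2.998e8)/(375e-9) = 5.297e-19 J.
Energy delivered: (2.15 W)(854 s) = 1836 J.
Photons incident: 1836 / 5.297e-19 = 3.466e21, i.e. 3.466e21/6.022e23 = 0.005756 mol.
Fraction absorbed: 1 − 10^(−0.967) = 0.8921.
Photons absorbed: 0.8921 × 0.005756 = 0.005135 mol.
Product formed: 0.11 × 0.005135 = 5.649e-4 mol.
Rate: 5.649e-4 / 854 s = 6.6e-7 mol s⁻¹.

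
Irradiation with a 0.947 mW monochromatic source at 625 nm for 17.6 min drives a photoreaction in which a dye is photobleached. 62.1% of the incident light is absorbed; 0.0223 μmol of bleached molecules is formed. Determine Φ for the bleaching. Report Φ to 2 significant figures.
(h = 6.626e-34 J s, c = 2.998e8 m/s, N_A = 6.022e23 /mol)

Φ = 0.0069

Product: 0.0223 μmol = 2.23e-8 mol.
Photon energy at 625 nm: hc/λ = (6.626e-34)(2.998e8)/(625e-9) = 3.178e-19 J.
Energy delivered: (0.947 mW)(1056 s) = 1.000 J.
Photons incident: 1.000 / 3.178e-19 = 3.147e18, i.e. 3.147e18/6.022e23 = 5.226e-6 mol.
Photons absorbed: 0.621 × 5.226e-6 = 3.245e-6 mol.
Φ = 2.23e-8 mol / 3.245e-6 mol photons = 0.0069.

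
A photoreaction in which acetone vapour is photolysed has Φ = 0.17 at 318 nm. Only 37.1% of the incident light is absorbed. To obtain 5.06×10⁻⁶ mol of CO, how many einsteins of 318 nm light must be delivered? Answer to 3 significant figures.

Photons that must be absorbed: 5.06×10⁻⁶ / 0.17 = 2.976×10⁻⁵ mol.
Incident photons needed: 2.976×10⁻⁵ / 0.371 = 8.022×10⁻⁵ mol.

8.02×10⁻⁵ einstein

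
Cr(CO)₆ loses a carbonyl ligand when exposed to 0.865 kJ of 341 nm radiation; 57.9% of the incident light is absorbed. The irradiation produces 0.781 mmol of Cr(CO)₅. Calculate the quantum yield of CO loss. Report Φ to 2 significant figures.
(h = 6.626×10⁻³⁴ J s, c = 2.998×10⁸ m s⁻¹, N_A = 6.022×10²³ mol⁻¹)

Φ = 0.55

Product: 0.781 mmol = 7.81×10⁻⁴ mol.
Photon energy at 341 nm: hc/λ = (6.626×10⁻³⁴)(2.998×10⁸)/(341×10⁻⁹) = 5.825×10⁻¹⁹ J.
Incident energy: 0.865 kJ = 865 J.
Photons incident: 865 / 5.825×10⁻¹⁹ = 1.485×10²¹, i.e. 1.485×10²¹/6.022×10²³ = 0.002466 mol.
Photons absorbed: 0.579 × 0.002466 = 0.001428 mol.
Φ = 7.81×10⁻⁴ mol / 0.001428 mol photons = 0.55.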